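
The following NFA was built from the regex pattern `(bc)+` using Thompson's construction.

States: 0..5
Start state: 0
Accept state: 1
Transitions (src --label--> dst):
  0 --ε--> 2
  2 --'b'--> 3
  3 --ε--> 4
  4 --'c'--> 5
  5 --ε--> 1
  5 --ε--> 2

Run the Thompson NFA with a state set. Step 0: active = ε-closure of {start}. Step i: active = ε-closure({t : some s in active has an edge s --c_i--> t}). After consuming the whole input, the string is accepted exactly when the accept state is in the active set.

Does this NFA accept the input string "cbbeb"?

Answer: REJECT

Trace:
initial (ε-close {0}): {0,2}
'c' @ 1: {}  — no active states
rest 'bbeb' ignored (set empty)
final: {}; accept 1 not in set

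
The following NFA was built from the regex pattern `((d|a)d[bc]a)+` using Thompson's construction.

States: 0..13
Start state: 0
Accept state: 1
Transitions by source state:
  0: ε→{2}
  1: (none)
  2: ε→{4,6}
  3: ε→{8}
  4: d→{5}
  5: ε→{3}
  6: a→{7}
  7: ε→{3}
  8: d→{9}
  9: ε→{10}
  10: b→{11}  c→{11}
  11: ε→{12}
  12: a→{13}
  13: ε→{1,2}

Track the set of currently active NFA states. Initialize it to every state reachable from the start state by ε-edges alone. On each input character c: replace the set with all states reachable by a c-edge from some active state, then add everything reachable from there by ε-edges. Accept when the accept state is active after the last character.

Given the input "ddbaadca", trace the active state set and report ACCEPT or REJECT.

initial (ε-close {0}): {0,2,4,6}
'd' @ 1: {3,5,8}
'd' @ 2: {9,10}
'b' @ 3: {11,12}
'a' @ 4: {1,2,4,6,13}  ✓accept
'a' @ 5: {3,7,8}
'd' @ 6: {9,10}
'c' @ 7: {11,12}
'a' @ 8: {1,2,4,6,13}  ✓accept
after full input: {1,2,4,6,13}  (accept=1 in)

Answer: ACCEPT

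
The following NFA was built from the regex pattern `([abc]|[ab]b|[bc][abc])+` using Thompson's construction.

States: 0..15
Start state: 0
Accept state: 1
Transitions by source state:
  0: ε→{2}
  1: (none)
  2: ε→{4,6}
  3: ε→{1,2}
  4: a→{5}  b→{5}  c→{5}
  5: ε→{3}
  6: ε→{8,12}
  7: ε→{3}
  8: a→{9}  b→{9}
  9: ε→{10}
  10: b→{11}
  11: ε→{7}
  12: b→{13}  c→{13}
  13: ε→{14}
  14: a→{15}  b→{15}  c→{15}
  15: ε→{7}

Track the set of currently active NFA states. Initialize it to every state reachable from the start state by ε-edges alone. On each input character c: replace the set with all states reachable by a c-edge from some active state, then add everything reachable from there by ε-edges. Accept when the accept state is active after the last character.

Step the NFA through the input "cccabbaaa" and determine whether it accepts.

Answer: ACCEPT

Steps:
start: ε-closure({0}) = {0,2,4,6,8,12}
'c' @ 1: {1,2,3,4,5,6,8,12,13,14}  [accepting]
'c' @ 2: {1,2,3,4,5,6,7,8,12,13,14,15}  [accepting]
'c' @ 3: {1,2,3,4,5,6,7,8,12,13,14,15}  [accepting]
'a' @ 4: {1,2,3,4,5,6,7,8,9,10,12,15}  [accepting]
'b' @ 5: {1,2,3,4,5,6,7,8,9,10,11,12,13,14}  [accepting]
'b' @ 6: {1,2,3,4,5,6,7,8,9,10,11,12,13,14,15}  [accepting]
'a' @ 7: {1,2,3,4,5,6,7,8,9,10,12,15}  [accepting]
'a' @ 8: {1,2,3,4,5,6,8,9,10,12}  [accepting]
'a' @ 9: {1,2,3,4,5,6,8,9,10,12}  [accepting]
final: {1,2,3,4,5,6,8,9,10,12}; accept 1 in set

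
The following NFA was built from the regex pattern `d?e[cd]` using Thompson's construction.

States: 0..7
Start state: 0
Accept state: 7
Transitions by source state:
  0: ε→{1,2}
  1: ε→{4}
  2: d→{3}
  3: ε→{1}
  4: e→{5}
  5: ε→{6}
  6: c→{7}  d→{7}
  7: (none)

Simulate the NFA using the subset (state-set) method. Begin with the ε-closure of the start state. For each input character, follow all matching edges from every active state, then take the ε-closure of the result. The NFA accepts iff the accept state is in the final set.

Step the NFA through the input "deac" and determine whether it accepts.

Answer: REJECT

Trace:
initial (ε-close {0}): {0,1,2,4}
'd' @ 1: {1,3,4}
'e' @ 2: {5,6}
'a' @ 3: {}  — dead — no transitions
rest 'c' ignored (set empty)
after full input: {}  (accept=7 not in)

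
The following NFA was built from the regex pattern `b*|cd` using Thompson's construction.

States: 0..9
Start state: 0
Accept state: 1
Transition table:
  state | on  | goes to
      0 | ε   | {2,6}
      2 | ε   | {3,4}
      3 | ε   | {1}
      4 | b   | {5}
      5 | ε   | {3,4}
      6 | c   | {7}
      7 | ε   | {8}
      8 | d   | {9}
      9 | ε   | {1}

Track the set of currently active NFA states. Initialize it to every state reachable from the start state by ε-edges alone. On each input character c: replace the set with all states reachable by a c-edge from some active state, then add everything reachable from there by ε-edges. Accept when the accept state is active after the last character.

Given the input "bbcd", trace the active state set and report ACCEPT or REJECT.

Answer: REJECT

Derivation:
start: ε-closure({0}) = {0,1,2,3,4,6}
'b' @ 1: {1,3,4,5}  ✓accept
'b' @ 2: {1,3,4,5}  ✓accept
'c' @ 3: {}  — no active states
rest 'd' ignored (set empty)
end set {} — state 1 not in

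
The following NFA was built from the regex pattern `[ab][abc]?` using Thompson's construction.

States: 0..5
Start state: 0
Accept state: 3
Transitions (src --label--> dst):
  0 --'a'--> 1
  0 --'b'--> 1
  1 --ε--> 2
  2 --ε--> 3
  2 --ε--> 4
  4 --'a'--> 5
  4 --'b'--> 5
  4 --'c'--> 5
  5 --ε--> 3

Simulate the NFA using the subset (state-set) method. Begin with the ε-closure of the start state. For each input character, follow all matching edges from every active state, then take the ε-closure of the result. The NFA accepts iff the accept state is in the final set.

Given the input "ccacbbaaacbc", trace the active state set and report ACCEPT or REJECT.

S₀ = ε-closure({0}) = {0}
'c' @ 1: {}  — dead — no transitions
rest 'cacbbaaacbc' ignored (set empty)
after full input: {}  (accept=3 not in)

Answer: REJECT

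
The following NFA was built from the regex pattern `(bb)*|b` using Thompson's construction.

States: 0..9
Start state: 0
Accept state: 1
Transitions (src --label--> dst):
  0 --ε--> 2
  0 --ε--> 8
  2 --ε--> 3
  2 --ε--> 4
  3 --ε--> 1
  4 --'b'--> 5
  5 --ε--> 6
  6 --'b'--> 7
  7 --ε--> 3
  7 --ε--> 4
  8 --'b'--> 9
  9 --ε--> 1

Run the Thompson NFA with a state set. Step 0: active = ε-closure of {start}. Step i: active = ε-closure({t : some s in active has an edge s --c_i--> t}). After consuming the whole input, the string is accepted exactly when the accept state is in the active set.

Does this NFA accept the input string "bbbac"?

Answer: REJECT

Trace:
start: ε-closure({0}) = {0,1,2,3,4,8}
'b' @ 1: {1,5,6,9}  ✓accept
'b' @ 2: {1,3,4,7}  ✓accept
'b' @ 3: {5,6}
'a' @ 4: {}  — dead — no transitions
rest 'c' ignored (set empty)
final: {}; accept 1 not in set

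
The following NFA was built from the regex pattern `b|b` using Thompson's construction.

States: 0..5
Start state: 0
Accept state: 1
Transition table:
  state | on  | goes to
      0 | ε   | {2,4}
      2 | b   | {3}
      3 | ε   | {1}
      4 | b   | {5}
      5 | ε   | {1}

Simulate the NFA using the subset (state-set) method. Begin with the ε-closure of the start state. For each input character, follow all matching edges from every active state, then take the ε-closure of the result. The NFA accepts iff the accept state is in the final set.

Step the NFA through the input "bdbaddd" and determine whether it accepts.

Answer: REJECT

Steps:
start: ε-closure({0}) = {0,2,4}
'b' @ 1: {1,3,5}  ✓accept
'd' @ 2: {}  — state set empty
rest 'baddd' ignored (set empty)
after full input: {}  (accept=1 not in)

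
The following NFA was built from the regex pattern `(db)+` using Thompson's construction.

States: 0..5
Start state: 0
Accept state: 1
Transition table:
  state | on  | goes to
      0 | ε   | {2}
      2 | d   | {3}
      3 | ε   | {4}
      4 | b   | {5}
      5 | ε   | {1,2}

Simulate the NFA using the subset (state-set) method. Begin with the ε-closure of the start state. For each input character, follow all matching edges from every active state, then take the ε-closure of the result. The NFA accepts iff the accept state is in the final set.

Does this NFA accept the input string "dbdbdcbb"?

S₀ = ε-closure({0}) = {0,2}
'd' @ 1: {3,4}
'b' @ 2: {1,2,5}  ✓accept
'd' @ 3: {3,4}
'b' @ 4: {1,2,5}  ✓accept
'd' @ 5: {3,4}
'c' @ 6: {}  — no active states
rest 'bb' ignored (set empty)
after full input: {}  (accept=1 not in)

Answer: REJECT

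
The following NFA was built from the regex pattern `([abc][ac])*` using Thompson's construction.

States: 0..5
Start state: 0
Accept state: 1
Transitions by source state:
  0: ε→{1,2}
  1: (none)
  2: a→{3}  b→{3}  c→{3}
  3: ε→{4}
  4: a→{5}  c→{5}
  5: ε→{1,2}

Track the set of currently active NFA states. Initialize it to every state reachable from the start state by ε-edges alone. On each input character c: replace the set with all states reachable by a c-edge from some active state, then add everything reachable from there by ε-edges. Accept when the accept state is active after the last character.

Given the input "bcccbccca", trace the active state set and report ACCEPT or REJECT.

start: ε-closure({0}) = {0,1,2}
'b' @ 1: {3,4}
'c' @ 2: {1,2,5}  [accepting]
'c' @ 3: {3,4}
'c' @ 4: {1,2,5}  [accepting]
'b' @ 5: {3,4}
'c' @ 6: {1,2,5}  [accepting]
'c' @ 7: {3,4}
'c' @ 8: {1,2,5}  [accepting]
'a' @ 9: {3,4}
end set {3,4} — state 1 not in

Answer: REJECT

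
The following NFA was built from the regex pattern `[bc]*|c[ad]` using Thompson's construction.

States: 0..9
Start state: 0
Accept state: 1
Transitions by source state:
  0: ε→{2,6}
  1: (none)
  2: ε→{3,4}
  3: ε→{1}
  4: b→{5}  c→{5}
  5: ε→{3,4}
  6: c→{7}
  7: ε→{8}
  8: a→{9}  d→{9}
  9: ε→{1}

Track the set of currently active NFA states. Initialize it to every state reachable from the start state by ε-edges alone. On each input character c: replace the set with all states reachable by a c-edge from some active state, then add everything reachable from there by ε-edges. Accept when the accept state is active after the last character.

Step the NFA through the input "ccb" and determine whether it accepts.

S₀ = ε-closure({0}) = {0,1,2,3,4,6}
'c' @ 1: {1,3,4,5,7,8}  ✓accept
'c' @ 2: {1,3,4,5}  ✓accept
'b' @ 3: {1,3,4,5}  ✓accept
final: {1,3,4,5}; accept 1 in set

Answer: ACCEPT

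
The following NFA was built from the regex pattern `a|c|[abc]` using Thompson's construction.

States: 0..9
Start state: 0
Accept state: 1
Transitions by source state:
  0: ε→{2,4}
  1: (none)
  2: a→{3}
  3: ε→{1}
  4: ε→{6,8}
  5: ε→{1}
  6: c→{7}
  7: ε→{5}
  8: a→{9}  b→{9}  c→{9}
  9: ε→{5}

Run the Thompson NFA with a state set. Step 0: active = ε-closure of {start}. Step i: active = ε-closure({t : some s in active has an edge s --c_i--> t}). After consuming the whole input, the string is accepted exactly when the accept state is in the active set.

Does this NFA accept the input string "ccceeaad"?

Answer: REJECT

Steps:
initial (ε-close {0}): {0,2,4,6,8}
'c' @ 1: {1,5,7,9}  ✓accept
'c' @ 2: {}  — state set empty
rest 'ceeaad' ignored (set empty)
final: {}; accept 1 not in set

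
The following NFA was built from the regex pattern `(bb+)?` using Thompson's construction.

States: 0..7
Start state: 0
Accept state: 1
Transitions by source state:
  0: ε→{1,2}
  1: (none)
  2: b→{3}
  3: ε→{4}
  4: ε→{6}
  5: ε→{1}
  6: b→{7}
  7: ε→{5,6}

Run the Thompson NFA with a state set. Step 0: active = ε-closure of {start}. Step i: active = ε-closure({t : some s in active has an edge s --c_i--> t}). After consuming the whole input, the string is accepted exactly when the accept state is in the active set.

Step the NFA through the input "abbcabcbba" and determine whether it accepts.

initial (ε-close {0}): {0,1,2}
'a' @ 1: {}  — dead — no transitions
rest 'bbcabcbba' ignored (set empty)
after full input: {}  (accept=1 not in)

Answer: REJECT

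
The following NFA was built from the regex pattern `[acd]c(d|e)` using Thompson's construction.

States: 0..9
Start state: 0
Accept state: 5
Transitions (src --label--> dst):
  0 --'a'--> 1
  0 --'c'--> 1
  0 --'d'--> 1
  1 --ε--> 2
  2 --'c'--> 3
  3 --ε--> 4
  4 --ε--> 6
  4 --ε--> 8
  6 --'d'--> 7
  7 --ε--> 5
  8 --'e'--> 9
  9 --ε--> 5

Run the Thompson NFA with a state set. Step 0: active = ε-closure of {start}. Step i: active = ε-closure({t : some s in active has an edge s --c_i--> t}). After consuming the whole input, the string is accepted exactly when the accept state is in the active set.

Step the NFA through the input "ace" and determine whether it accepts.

Answer: ACCEPT

Trace:
start: ε-closure({0}) = {0}
'a' @ 1: {1,2}
'c' @ 2: {3,4,6,8}
'e' @ 3: {5,9}  (accept∈set)
end set {5,9} — state 5 in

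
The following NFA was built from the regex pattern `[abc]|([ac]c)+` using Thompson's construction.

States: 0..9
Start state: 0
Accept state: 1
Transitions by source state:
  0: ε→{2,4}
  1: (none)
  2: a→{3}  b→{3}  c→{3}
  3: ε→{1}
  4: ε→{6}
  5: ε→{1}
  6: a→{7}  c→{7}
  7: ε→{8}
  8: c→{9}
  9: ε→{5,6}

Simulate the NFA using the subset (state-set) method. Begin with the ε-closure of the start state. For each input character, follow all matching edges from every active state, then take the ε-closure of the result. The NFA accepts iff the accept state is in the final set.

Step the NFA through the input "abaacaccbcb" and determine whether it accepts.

initial (ε-close {0}): {0,2,4,6}
'a' @ 1: {1,3,7,8}  [accepting]
'b' @ 2: {}  — no active states
rest 'aacaccbcb' ignored (set empty)
after full input: {}  (accept=1 not in)

Answer: REJECT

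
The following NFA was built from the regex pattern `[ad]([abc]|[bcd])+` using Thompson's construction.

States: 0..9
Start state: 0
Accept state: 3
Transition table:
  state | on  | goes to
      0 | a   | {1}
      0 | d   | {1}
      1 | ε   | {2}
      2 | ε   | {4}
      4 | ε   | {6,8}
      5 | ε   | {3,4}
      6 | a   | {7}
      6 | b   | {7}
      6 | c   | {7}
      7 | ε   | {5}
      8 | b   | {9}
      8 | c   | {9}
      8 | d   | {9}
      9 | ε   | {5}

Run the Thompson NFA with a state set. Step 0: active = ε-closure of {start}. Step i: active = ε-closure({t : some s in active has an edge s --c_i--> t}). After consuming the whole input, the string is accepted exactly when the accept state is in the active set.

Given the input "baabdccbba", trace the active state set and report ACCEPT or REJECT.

initial (ε-close {0}): {0}
'b' @ 1: {}  — dead — no transitions
rest 'aabdccbba' ignored (set empty)
end set {} — state 3 not in

Answer: REJECT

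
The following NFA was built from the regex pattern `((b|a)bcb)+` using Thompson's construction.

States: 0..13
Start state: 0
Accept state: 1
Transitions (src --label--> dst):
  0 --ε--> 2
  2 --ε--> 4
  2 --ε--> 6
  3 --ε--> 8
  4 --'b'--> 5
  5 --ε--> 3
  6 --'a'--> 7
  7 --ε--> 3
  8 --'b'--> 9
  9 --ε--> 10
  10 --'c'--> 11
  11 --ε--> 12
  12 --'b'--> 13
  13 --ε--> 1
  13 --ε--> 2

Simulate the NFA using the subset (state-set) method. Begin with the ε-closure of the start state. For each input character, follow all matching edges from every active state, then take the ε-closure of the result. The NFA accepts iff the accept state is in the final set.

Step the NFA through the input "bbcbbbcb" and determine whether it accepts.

Answer: ACCEPT

Trace:
initial (ε-close {0}): {0,2,4,6}
'b' @ 1: {3,5,8}
'b' @ 2: {9,10}
'c' @ 3: {11,12}
'b' @ 4: {1,2,4,6,13}  (accept∈set)
'b' @ 5: {3,5,8}
'b' @ 6: {9,10}
'c' @ 7: {11,12}
'b' @ 8: {1,2,4,6,13}  (accept∈set)
final: {1,2,4,6,13}; accept 1 in set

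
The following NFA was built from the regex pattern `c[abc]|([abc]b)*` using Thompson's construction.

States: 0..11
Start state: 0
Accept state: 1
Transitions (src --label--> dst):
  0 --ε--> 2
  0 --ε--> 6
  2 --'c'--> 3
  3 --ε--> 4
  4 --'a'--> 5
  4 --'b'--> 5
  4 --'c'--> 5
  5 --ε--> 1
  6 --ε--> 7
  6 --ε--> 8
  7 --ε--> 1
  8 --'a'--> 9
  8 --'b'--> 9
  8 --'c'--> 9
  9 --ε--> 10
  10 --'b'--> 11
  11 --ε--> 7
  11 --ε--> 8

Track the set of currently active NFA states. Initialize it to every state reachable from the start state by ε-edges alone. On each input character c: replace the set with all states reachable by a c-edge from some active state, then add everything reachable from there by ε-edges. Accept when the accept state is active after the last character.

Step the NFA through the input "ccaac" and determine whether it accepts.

start: ε-closure({0}) = {0,1,2,6,7,8}
'c' @ 1: {3,4,9,10}
'c' @ 2: {1,5}  [accepting]
'a' @ 3: {}  — state set empty
rest 'ac' ignored (set empty)
after full input: {}  (accept=1 not in)

Answer: REJECT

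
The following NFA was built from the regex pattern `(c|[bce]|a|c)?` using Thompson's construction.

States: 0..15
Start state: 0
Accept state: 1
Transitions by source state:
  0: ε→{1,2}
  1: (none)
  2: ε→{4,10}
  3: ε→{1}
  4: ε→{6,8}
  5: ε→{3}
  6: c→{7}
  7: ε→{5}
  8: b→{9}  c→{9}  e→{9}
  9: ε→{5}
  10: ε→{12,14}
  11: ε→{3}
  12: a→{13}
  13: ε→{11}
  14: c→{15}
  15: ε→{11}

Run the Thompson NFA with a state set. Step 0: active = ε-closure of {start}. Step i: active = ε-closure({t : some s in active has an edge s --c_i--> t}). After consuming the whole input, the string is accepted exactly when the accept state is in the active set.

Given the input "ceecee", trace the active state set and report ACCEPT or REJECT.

start: ε-closure({0}) = {0,1,2,4,6,8,10,12,14}
'c' @ 1: {1,3,5,7,9,11,15}  (accept∈set)
'e' @ 2: {}  — state set empty
rest 'ecee' ignored (set empty)
after full input: {}  (accept=1 not in)

Answer: REJECT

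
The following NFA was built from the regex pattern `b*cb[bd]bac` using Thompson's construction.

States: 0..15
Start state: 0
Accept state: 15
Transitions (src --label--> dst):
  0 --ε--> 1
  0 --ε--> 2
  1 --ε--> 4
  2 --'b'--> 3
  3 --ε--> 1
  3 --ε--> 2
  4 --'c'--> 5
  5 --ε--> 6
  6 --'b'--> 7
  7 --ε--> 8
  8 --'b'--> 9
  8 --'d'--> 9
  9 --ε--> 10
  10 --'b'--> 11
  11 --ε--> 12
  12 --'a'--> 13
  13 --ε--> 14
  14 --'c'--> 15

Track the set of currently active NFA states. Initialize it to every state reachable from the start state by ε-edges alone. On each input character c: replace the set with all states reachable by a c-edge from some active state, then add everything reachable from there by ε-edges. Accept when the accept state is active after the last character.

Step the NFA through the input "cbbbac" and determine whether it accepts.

Answer: ACCEPT

Trace:
initial (ε-close {0}): {0,1,2,4}
'c' @ 1: {5,6}
'b' @ 2: {7,8}
'b' @ 3: {9,10}
'b' @ 4: {11,12}
'a' @ 5: {13,14}
'c' @ 6: {15}  (accept∈set)
end set {15} — state 15 in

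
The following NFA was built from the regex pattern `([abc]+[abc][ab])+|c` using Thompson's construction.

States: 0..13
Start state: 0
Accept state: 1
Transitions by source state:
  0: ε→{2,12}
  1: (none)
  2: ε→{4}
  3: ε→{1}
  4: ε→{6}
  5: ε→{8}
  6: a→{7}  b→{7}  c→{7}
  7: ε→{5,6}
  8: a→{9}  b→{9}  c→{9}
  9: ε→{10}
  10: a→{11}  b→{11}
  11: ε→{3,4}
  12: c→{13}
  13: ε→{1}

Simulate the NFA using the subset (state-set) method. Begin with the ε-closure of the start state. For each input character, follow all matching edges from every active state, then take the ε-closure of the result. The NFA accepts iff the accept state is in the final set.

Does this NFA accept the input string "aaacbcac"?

initial (ε-close {0}): {0,2,4,6,12}
'a' @ 1: {5,6,7,8}
'a' @ 2: {5,6,7,8,9,10}
'a' @ 3: {1,3,4,5,6,7,8,9,10,11}  [accepting]
'c' @ 4: {5,6,7,8,9,10}
'b' @ 5: {1,3,4,5,6,7,8,9,10,11}  [accepting]
'c' @ 6: {5,6,7,8,9,10}
'a' @ 7: {1,3,4,5,6,7,8,9,10,11}  [accepting]
'c' @ 8: {5,6,7,8,9,10}
end set {5,6,7,8,9,10} — state 1 not in

Answer: REJECT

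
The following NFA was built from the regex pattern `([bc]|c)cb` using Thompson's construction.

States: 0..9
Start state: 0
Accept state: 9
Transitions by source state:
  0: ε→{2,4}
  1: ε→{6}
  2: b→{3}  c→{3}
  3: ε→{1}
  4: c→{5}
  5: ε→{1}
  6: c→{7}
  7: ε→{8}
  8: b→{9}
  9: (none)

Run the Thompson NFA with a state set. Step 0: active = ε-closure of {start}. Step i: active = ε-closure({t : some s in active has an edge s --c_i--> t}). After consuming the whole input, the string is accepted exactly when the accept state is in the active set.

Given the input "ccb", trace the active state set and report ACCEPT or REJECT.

start: ε-closure({0}) = {0,2,4}
'c' @ 1: {1,3,5,6}
'c' @ 2: {7,8}
'b' @ 3: {9}  [accepting]
after full input: {9}  (accept=9 in)

Answer: ACCEPT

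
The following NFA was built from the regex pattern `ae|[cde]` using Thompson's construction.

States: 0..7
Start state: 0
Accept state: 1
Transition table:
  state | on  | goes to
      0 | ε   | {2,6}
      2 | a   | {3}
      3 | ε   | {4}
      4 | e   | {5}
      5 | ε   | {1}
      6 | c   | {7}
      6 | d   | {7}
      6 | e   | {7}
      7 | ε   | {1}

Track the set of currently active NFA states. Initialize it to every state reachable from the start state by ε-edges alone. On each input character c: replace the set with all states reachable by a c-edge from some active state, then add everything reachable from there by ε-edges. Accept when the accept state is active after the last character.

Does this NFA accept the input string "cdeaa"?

initial (ε-close {0}): {0,2,6}
'c' @ 1: {1,7}  (accept∈set)
'd' @ 2: {}  — dead — no transitions
rest 'eaa' ignored (set empty)
end set {} — state 1 not in

Answer: REJECT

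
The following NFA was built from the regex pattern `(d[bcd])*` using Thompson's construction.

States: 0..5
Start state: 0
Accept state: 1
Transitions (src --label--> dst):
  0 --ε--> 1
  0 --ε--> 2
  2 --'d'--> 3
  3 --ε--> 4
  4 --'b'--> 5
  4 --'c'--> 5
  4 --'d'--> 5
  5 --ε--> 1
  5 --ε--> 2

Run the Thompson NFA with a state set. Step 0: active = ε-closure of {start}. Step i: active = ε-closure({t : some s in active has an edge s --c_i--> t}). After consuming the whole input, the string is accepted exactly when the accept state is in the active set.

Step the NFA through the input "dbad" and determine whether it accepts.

Answer: REJECT

Steps:
start: ε-closure({0}) = {0,1,2}
'd' @ 1: {3,4}
'b' @ 2: {1,2,5}  ✓accept
'a' @ 3: {}  — state set empty
rest 'd' ignored (set empty)
end set {} — state 1 not in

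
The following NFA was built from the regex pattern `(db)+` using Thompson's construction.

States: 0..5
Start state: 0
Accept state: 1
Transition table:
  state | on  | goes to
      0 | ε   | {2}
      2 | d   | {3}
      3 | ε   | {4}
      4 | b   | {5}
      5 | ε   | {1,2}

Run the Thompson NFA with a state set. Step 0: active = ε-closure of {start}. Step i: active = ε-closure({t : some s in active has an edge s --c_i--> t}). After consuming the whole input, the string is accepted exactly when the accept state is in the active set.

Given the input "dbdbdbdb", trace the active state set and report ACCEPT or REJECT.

Answer: ACCEPT

Trace:
start: ε-closure({0}) = {0,2}
'd' @ 1: {3,4}
'b' @ 2: {1,2,5}  ✓accept
'd' @ 3: {3,4}
'b' @ 4: {1,2,5}  ✓accept
'd' @ 5: {3,4}
'b' @ 6: {1,2,5}  ✓accept
'd' @ 7: {3,4}
'b' @ 8: {1,2,5}  ✓accept
end set {1,2,5} — state 1 in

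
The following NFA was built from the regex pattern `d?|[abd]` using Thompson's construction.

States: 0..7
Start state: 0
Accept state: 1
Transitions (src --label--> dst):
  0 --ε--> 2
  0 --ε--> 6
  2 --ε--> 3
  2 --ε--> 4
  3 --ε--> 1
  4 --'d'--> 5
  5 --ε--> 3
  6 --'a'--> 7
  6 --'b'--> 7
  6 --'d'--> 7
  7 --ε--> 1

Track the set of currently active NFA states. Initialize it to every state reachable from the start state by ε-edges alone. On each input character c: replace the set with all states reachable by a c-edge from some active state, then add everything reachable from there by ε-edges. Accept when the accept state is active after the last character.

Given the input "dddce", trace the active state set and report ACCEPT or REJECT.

start: ε-closure({0}) = {0,1,2,3,4,6}
'd' @ 1: {1,3,5,7}  (accept∈set)
'd' @ 2: {}  — state set empty
rest 'dce' ignored (set empty)
end set {} — state 1 not in

Answer: REJECT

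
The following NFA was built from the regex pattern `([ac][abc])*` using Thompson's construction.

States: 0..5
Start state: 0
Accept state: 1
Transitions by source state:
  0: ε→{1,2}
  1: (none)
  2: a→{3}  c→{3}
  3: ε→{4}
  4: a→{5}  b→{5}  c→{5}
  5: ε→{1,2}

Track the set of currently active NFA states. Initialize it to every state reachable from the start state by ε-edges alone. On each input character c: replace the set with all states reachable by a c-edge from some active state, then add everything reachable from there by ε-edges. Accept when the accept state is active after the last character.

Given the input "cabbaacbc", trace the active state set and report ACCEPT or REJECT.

initial (ε-close {0}): {0,1,2}
'c' @ 1: {3,4}
'a' @ 2: {1,2,5}  ✓accept
'b' @ 3: {}  — dead — no transitions
rest 'baacbc' ignored (set empty)
final: {}; accept 1 not in set

Answer: REJECT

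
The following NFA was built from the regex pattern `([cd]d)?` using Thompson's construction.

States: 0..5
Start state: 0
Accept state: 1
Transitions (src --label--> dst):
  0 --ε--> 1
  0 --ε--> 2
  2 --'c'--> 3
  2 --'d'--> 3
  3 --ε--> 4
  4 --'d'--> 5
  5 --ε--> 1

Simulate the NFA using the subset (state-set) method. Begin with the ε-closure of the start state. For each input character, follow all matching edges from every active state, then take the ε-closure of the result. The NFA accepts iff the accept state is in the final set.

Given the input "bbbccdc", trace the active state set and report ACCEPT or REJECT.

S₀ = ε-closure({0}) = {0,1,2}
'b' @ 1: {}  — state set empty
rest 'bbccdc' ignored (set empty)
end set {} — state 1 not in

Answer: REJECT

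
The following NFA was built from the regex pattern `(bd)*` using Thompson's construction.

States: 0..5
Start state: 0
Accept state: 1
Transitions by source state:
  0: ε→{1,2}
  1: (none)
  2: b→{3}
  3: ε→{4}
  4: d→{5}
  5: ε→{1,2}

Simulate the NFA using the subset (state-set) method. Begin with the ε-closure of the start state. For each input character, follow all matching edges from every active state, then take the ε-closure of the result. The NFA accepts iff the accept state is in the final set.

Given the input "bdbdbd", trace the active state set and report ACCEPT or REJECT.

Answer: ACCEPT

Derivation:
S₀ = ε-closure({0}) = {0,1,2}
'b' @ 1: {3,4}
'd' @ 2: {1,2,5}  ✓accept
'b' @ 3: {3,4}
'd' @ 4: {1,2,5}  ✓accept
'b' @ 5: {3,4}
'd' @ 6: {1,2,5}  ✓accept
after full input: {1,2,5}  (accept=1 in)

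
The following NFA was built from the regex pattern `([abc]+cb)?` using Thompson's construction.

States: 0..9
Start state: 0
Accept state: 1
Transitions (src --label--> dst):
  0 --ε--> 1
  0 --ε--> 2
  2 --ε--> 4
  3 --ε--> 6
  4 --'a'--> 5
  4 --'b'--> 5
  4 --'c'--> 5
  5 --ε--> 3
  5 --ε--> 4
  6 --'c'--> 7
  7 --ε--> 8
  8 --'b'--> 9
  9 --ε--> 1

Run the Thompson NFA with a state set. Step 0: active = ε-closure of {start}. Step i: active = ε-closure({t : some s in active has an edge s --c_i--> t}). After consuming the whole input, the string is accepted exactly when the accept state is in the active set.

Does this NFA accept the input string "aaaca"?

start: ε-closure({0}) = {0,1,2,4}
'a' @ 1: {3,4,5,6}
'a' @ 2: {3,4,5,6}
'a' @ 3: {3,4,5,6}
'c' @ 4: {3,4,5,6,7,8}
'a' @ 5: {3,4,5,6}
final: {3,4,5,6}; accept 1 not in set

Answer: REJECT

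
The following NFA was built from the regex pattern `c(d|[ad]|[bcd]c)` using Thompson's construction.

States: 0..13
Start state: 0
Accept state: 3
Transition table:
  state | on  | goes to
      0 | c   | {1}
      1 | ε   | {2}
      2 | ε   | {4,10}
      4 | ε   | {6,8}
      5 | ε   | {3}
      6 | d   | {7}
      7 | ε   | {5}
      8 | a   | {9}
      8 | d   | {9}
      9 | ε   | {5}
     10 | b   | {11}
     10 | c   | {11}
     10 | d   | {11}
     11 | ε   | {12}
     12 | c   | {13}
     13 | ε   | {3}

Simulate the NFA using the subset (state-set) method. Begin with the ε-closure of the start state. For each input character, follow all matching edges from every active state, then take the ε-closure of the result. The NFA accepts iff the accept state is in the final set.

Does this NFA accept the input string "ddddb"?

Answer: REJECT

Derivation:
S₀ = ε-closure({0}) = {0}
'd' @ 1: {}  — state set empty
rest 'dddb' ignored (set empty)
after full input: {}  (accept=3 not in)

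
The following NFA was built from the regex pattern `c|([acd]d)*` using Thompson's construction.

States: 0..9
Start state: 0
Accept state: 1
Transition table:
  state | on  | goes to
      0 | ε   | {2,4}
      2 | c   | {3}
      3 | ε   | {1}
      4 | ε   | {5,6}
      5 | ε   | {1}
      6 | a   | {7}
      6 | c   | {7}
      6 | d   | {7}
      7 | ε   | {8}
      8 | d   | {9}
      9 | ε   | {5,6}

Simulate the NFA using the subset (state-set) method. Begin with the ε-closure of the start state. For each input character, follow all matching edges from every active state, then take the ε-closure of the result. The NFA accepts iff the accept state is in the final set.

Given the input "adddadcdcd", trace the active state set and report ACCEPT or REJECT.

initial (ε-close {0}): {0,1,2,4,5,6}
'a' @ 1: {7,8}
'd' @ 2: {1,5,6,9}  [accepting]
'd' @ 3: {7,8}
'd' @ 4: {1,5,6,9}  [accepting]
'a' @ 5: {7,8}
'd' @ 6: {1,5,6,9}  [accepting]
'c' @ 7: {7,8}
'd' @ 8: {1,5,6,9}  [accepting]
'c' @ 9: {7,8}
'd' @ 10: {1,5,6,9}  [accepting]
after full input: {1,5,6,9}  (accept=1 in)

Answer: ACCEPT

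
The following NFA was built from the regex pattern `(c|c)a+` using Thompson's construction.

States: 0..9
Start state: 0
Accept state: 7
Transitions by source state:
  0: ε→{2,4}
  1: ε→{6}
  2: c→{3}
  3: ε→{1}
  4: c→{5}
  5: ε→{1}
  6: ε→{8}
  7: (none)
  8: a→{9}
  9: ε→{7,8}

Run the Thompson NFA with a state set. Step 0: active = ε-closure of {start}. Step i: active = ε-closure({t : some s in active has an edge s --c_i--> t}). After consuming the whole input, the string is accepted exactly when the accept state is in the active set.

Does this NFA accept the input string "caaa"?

start: ε-closure({0}) = {0,2,4}
'c' @ 1: {1,3,5,6,8}
'a' @ 2: {7,8,9}  ✓accept
'a' @ 3: {7,8,9}  ✓accept
'a' @ 4: {7,8,9}  ✓accept
end set {7,8,9} — state 7 in

Answer: ACCEPT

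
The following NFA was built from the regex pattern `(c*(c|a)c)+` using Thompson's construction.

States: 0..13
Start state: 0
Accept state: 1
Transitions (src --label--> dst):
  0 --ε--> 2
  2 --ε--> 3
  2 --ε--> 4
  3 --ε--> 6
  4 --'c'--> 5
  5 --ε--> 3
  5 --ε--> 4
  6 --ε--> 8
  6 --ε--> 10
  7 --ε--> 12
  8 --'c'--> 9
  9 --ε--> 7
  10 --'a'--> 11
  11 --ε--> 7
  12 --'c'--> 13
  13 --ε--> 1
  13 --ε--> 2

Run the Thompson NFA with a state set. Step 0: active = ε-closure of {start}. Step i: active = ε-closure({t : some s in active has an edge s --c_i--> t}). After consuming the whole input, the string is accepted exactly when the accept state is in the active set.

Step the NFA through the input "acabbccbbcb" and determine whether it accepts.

initial (ε-close {0}): {0,2,3,4,6,8,10}
'a' @ 1: {7,11,12}
'c' @ 2: {1,2,3,4,6,8,10,13}  ✓accept
'a' @ 3: {7,11,12}
'b' @ 4: {}  — dead — no transitions
rest 'bccbbcb' ignored (set empty)
end set {} — state 1 not in

Answer: REJECT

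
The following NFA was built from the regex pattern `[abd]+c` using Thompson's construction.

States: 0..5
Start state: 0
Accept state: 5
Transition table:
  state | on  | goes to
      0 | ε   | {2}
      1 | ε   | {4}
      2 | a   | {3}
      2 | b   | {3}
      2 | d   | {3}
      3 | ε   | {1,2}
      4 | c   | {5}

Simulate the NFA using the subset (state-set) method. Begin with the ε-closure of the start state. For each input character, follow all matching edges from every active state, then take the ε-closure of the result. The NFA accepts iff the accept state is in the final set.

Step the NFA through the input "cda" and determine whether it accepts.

initial (ε-close {0}): {0,2}
'c' @ 1: {}  — state set empty
rest 'da' ignored (set empty)
after full input: {}  (accept=5 not in)

Answer: REJECT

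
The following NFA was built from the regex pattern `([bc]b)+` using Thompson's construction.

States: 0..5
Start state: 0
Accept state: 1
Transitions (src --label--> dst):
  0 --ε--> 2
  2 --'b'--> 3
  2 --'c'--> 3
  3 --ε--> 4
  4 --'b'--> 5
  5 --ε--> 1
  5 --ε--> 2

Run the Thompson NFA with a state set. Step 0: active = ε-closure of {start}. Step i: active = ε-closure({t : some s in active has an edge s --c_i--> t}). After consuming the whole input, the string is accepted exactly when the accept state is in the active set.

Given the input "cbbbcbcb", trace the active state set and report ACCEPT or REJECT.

Answer: ACCEPT

Derivation:
initial (ε-close {0}): {0,2}
'c' @ 1: {3,4}
'b' @ 2: {1,2,5}  ✓accept
'b' @ 3: {3,4}
'b' @ 4: {1,2,5}  ✓accept
'c' @ 5: {3,4}
'b' @ 6: {1,2,5}  ✓accept
'c' @ 7: {3,4}
'b' @ 8: {1,2,5}  ✓accept
end set {1,2,5} — state 1 in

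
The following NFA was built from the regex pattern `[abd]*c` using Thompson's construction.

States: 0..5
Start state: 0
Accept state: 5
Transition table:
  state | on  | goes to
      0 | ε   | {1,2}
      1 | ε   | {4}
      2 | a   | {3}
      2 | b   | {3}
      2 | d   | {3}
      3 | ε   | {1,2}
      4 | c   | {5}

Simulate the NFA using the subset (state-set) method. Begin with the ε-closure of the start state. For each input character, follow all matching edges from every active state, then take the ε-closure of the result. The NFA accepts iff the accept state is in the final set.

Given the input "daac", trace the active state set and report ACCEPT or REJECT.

Answer: ACCEPT

Steps:
S₀ = ε-closure({0}) = {0,1,2,4}
'd' @ 1: {1,2,3,4}
'a' @ 2: {1,2,3,4}
'a' @ 3: {1,2,3,4}
'c' @ 4: {5}  [accepting]
final: {5}; accept 5 in set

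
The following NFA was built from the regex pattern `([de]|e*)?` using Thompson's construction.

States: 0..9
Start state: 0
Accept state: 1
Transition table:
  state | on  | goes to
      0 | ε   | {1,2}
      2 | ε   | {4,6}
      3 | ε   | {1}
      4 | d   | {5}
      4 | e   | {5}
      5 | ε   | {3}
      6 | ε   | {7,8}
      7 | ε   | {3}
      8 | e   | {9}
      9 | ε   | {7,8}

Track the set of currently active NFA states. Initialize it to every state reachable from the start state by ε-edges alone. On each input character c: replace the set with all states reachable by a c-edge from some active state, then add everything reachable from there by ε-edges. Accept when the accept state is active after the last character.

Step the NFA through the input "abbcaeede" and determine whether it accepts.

start: ε-closure({0}) = {0,1,2,3,4,6,7,8}
'a' @ 1: {}  — state set empty
rest 'bbcaeede' ignored (set empty)
after full input: {}  (accept=1 not in)

Answer: REJECT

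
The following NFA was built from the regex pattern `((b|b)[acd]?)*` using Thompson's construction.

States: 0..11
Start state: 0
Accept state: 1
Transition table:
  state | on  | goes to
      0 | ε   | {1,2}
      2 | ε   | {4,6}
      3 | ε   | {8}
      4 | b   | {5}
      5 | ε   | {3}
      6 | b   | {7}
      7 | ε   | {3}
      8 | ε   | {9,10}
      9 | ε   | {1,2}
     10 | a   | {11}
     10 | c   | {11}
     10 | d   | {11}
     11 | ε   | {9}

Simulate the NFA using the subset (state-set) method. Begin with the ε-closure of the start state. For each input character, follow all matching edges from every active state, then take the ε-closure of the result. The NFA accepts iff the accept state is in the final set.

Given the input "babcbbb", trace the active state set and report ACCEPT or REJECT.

Answer: ACCEPT

Derivation:
initial (ε-close {0}): {0,1,2,4,6}
'b' @ 1: {1,2,3,4,5,6,7,8,9,10}  [accepting]
'a' @ 2: {1,2,4,6,9,11}  [accepting]
'b' @ 3: {1,2,3,4,5,6,7,8,9,10}  [accepting]
'c' @ 4: {1,2,4,6,9,11}  [accepting]
'b' @ 5: {1,2,3,4,5,6,7,8,9,10}  [accepting]
'b' @ 6: {1,2,3,4,5,6,7,8,9,10}  [accepting]
'b' @ 7: {1,2,3,4,5,6,7,8,9,10}  [accepting]
after full input: {1,2,3,4,5,6,7,8,9,10}  (accept=1 in)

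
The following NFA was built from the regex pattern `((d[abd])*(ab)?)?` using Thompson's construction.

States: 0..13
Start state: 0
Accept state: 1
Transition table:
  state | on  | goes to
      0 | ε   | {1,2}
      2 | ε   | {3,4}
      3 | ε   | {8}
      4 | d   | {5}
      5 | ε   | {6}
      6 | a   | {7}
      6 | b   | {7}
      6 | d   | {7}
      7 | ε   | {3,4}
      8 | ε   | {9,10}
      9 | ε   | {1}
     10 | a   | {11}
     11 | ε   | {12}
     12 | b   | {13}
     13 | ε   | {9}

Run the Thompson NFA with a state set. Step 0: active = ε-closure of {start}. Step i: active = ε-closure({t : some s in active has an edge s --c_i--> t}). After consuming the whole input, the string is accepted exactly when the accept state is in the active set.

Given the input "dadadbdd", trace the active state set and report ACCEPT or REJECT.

Answer: ACCEPT

Trace:
initial (ε-close {0}): {0,1,2,3,4,8,9,10}
'd' @ 1: {5,6}
'a' @ 2: {1,3,4,7,8,9,10}  (accept∈set)
'd' @ 3: {5,6}
'a' @ 4: {1,3,4,7,8,9,10}  (accept∈set)
'd' @ 5: {5,6}
'b' @ 6: {1,3,4,7,8,9,10}  (accept∈set)
'd' @ 7: {5,6}
'd' @ 8: {1,3,4,7,8,9,10}  (accept∈set)
after full input: {1,3,4,7,8,9,10}  (accept=1 in)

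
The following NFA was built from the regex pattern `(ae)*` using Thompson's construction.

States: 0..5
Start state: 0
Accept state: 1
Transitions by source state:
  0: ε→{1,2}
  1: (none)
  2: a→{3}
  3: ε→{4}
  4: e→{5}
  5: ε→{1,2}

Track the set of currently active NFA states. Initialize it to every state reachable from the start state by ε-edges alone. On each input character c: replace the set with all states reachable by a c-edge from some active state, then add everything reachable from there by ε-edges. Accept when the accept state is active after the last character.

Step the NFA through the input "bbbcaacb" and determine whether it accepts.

initial (ε-close {0}): {0,1,2}
'b' @ 1: {}  — dead — no transitions
rest 'bbcaacb' ignored (set empty)
after full input: {}  (accept=1 not in)

Answer: REJECT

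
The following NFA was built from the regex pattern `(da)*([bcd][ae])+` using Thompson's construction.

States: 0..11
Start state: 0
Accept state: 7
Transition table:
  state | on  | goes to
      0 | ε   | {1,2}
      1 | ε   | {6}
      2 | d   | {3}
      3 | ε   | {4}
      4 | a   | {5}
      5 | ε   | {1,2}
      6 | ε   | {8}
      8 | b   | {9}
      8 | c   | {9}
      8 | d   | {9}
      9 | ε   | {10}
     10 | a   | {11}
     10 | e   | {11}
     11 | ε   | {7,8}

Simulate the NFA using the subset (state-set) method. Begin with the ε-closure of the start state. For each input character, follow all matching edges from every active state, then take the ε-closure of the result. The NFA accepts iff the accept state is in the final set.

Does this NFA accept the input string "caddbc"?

initial (ε-close {0}): {0,1,2,6,8}
'c' @ 1: {9,10}
'a' @ 2: {7,8,11}  ✓accept
'd' @ 3: {9,10}
'd' @ 4: {}  — dead — no transitions
rest 'bc' ignored (set empty)
final: {}; accept 7 not in set

Answer: REJECT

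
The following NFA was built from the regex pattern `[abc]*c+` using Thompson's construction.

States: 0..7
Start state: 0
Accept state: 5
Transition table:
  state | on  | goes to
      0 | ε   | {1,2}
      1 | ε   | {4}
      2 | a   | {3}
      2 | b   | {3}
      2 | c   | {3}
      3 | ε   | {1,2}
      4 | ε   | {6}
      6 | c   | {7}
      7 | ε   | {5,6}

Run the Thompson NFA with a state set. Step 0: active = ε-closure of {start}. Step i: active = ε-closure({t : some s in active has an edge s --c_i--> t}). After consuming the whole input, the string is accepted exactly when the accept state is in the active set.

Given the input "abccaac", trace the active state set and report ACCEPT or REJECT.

Answer: ACCEPT

Steps:
initial (ε-close {0}): {0,1,2,4,6}
'a' @ 1: {1,2,3,4,6}
'b' @ 2: {1,2,3,4,6}
'c' @ 3: {1,2,3,4,5,6,7}  [accepting]
'c' @ 4: {1,2,3,4,5,6,7}  [accepting]
'a' @ 5: {1,2,3,4,6}
'a' @ 6: {1,2,3,4,6}
'c' @ 7: {1,2,3,4,5,6,7}  [accepting]
after full input: {1,2,3,4,5,6,7}  (accept=5 in)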